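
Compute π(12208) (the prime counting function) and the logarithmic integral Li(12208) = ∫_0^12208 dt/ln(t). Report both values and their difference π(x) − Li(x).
π(12208) = 1459;  Li(12208) ≈ 1483.22;  π(x) − Li(x) ≈ -24.22.

Direct count of primes ≤ 12208 gives π(12208) = 1459. Numerical evaluation of the logarithmic integral gives Li(12208) ≈ 1483.22. The difference π(x) − Li(x) ≈ -24.22 is typically negative for small/moderate x (Li(x) overestimates), though Littlewood's theorem shows this sign changes infinitely often.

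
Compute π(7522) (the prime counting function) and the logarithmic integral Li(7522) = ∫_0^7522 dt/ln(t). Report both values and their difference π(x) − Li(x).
π(7522) = 952;  Li(7522) ≈ 973.05;  π(x) − Li(x) ≈ -21.05.

Direct count of primes ≤ 7522 gives π(7522) = 952. Numerical evaluation of the logarithmic integral gives Li(7522) ≈ 973.05. The difference π(x) − Li(x) ≈ -21.05 is typically negative for small/moderate x (Li(x) overestimates), though Littlewood's theorem shows this sign changes infinitely often.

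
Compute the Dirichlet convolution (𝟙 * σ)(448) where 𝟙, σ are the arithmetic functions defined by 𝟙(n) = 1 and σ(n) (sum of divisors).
(𝟙 * σ)(448) = 2223

Divisors of 448: [1, 2, 4, 7, 8, 14, 16, 28, 32, 56, 64, 112, 224, 448]. For each d | 448:
  d = 1: 𝟙(1) · σ(448/1) = 1 · 1016 = 1016
  d = 2: 𝟙(2) · σ(448/2) = 1 · 504 = 504
  d = 4: 𝟙(4) · σ(448/4) = 1 · 248 = 248
  d = 7: 𝟙(7) · σ(448/7) = 1 · 127 = 127
  d = 8: 𝟙(8) · σ(448/8) = 1 · 120 = 120
  d = 14: 𝟙(14) · σ(448/14) = 1 · 63 = 63
  d = 16: 𝟙(16) · σ(448/16) = 1 · 56 = 56
  d = 28: 𝟙(28) · σ(448/28) = 1 · 31 = 31
  d = 32: 𝟙(32) · σ(448/32) = 1 · 24 = 24
  d = 56: 𝟙(56) · σ(448/56) = 1 · 15 = 15
  d = 64: 𝟙(64) · σ(448/64) = 1 · 8 = 8
  d = 112: 𝟙(112) · σ(448/112) = 1 · 7 = 7
  d = 224: 𝟙(224) · σ(448/224) = 1 · 3 = 3
  d = 448: 𝟙(448) · σ(448/448) = 1 · 1 = 1
Summing: (𝟙 * σ)(448) = 1016 + 504 + 248 + 127 + 120 + 63 + 56 + 31 + 24 + 15 + 8 + 7 + 3 + 1 = 2223.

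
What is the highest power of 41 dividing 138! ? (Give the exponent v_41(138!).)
v_41(138!) = 3

Legendre's formula: v_p(n!) = Σ_{k ≥ 1} ⌊n / p^k⌋. For p = 41, n = 138, the terms are:
  ⌊138/41^1⌋ = ⌊138/41⌋ = 3
(the next term ⌊138/41^2⌋ = 0, terminating the sum). Summing: v_41(138!) = 3 = 3.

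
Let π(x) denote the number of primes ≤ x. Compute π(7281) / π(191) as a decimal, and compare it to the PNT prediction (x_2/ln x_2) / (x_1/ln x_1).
π(7281)/π(191) = 928/43 ≈ 21.5814;  PNT prediction ≈ 22.5141.

π(191) = 43 and π(7281) = 928, so π(7281)/π(191) ≈ 21.5814. The PNT-predicted ratio is (7281/ln(7281)) / (191/ln(191)) ≈ 22.5141. The two agree to within a few percent, as expected.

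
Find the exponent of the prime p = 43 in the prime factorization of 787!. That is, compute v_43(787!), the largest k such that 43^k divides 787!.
v_43(787!) = 18

Legendre's formula: v_p(n!) = Σ_{k ≥ 1} ⌊n / p^k⌋. For p = 43, n = 787, the terms are:
  ⌊787/43^1⌋ = ⌊787/43⌋ = 18
(the next term ⌊787/43^2⌋ = 0, terminating the sum). Summing: v_43(787!) = 18 = 18.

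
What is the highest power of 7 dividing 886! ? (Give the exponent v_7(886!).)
v_7(886!) = 146

Legendre's formula: v_p(n!) = Σ_{k ≥ 1} ⌊n / p^k⌋. For p = 7, n = 886, the terms are:
  ⌊886/7^1⌋ = ⌊886/7⌋ = 126
  ⌊886/7^2⌋ = ⌊886/49⌋ = 18
  ⌊886/7^3⌋ = ⌊886/343⌋ = 2
(the next term ⌊886/7^4⌋ = 0, terminating the sum). Summing: v_7(886!) = 126 + 18 + 2 = 146.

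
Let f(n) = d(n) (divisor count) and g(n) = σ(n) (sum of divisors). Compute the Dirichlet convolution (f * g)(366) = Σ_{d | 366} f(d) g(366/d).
(d * σ)(366) = 1920

Divisors of 366: [1, 2, 3, 6, 61, 122, 183, 366]. For each d | 366:
  d = 1: d(1) · σ(366/1) = 1 · 744 = 744
  d = 2: d(2) · σ(366/2) = 2 · 248 = 496
  d = 3: d(3) · σ(366/3) = 2 · 186 = 372
  d = 6: d(6) · σ(366/6) = 4 · 62 = 248
  d = 61: d(61) · σ(366/61) = 2 · 12 = 24
  d = 122: d(122) · σ(366/122) = 4 · 4 = 16
  d = 183: d(183) · σ(366/183) = 4 · 3 = 12
  d = 366: d(366) · σ(366/366) = 8 · 1 = 8
Summing: (d * σ)(366) = 744 + 496 + 372 + 248 + 24 + 16 + 12 + 8 = 1920.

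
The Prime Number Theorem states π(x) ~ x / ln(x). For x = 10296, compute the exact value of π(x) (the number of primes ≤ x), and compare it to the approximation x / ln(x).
π(10296) = 1262;  x/ln(x) ≈ 1114.34;  relative error ≈ 11.70%.

Directly count primes up to 10296: π(10296) = 1262. The PNT approximation gives 10296/ln(10296) ≈ 10296/9.23951 ≈ 1114.34. Relative error (π(x) − x/ln(x)) / π(x) ≈ 11.70%; the approximation is known to undercount slightly (Li(x) is a better estimate).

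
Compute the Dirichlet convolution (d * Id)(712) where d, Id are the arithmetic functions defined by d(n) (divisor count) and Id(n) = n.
(d * Id)(712) = 2366

Divisors of 712: [1, 2, 4, 8, 89, 178, 356, 712]. For each d | 712:
  d = 1: d(1) · Id(712/1) = 1 · 712 = 712
  d = 2: d(2) · Id(712/2) = 2 · 356 = 712
  d = 4: d(4) · Id(712/4) = 3 · 178 = 534
  d = 8: d(8) · Id(712/8) = 4 · 89 = 356
  d = 89: d(89) · Id(712/89) = 2 · 8 = 16
  d = 178: d(178) · Id(712/178) = 4 · 4 = 16
  d = 356: d(356) · Id(712/356) = 6 · 2 = 12
  d = 712: d(712) · Id(712/712) = 8 · 1 = 8
Summing: (d * Id)(712) = 712 + 712 + 534 + 356 + 16 + 16 + 12 + 8 = 2366.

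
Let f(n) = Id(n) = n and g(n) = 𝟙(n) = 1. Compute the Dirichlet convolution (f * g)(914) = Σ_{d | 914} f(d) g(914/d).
(Id * 𝟙)(914) = 1374

Divisors of 914: [1, 2, 457, 914]. For each d | 914:
  d = 1: Id(1) · 𝟙(914/1) = 1 · 1 = 1
  d = 2: Id(2) · 𝟙(914/2) = 2 · 1 = 2
  d = 457: Id(457) · 𝟙(914/457) = 457 · 1 = 457
  d = 914: Id(914) · 𝟙(914/914) = 914 · 1 = 914
Summing: (Id * 𝟙)(914) = 1 + 2 + 457 + 914 = 1374.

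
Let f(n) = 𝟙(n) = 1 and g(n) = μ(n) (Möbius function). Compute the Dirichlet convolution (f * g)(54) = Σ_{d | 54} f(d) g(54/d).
(𝟙 * μ)(54) = 0

Divisors of 54: [1, 2, 3, 6, 9, 18, 27, 54]. For each d | 54:
  d = 1: 𝟙(1) · μ(54/1) = 1 · 0 = 0
  d = 2: 𝟙(2) · μ(54/2) = 1 · 0 = 0
  d = 3: 𝟙(3) · μ(54/3) = 1 · 0 = 0
  d = 6: 𝟙(6) · μ(54/6) = 1 · 0 = 0
  d = 9: 𝟙(9) · μ(54/9) = 1 · 1 = 1
  d = 18: 𝟙(18) · μ(54/18) = 1 · -1 = -1
  d = 27: 𝟙(27) · μ(54/27) = 1 · -1 = -1
  d = 54: 𝟙(54) · μ(54/54) = 1 · 1 = 1
Summing: (𝟙 * μ)(54) = 0 + 0 + 0 + 0 + 1 + -1 + -1 + 1 = 0.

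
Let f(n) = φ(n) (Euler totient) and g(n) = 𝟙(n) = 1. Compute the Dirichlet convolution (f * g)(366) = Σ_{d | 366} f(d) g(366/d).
(φ * 𝟙)(366) = 366

Divisors of 366: [1, 2, 3, 6, 61, 122, 183, 366]. For each d | 366:
  d = 1: φ(1) · 𝟙(366/1) = 1 · 1 = 1
  d = 2: φ(2) · 𝟙(366/2) = 1 · 1 = 1
  d = 3: φ(3) · 𝟙(366/3) = 2 · 1 = 2
  d = 6: φ(6) · 𝟙(366/6) = 2 · 1 = 2
  d = 61: φ(61) · 𝟙(366/61) = 60 · 1 = 60
  d = 122: φ(122) · 𝟙(366/122) = 60 · 1 = 60
  d = 183: φ(183) · 𝟙(366/183) = 120 · 1 = 120
  d = 366: φ(366) · 𝟙(366/366) = 120 · 1 = 120
Summing: (φ * 𝟙)(366) = 1 + 1 + 2 + 2 + 60 + 60 + 120 + 120 = 366.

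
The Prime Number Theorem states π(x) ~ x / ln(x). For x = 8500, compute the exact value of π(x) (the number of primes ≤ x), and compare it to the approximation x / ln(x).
π(8500) = 1059;  x/ln(x) ≈ 939.45;  relative error ≈ 11.29%.

Directly count primes up to 8500: π(8500) = 1059. The PNT approximation gives 8500/ln(8500) ≈ 8500/9.04782 ≈ 939.45. Relative error (π(x) − x/ln(x)) / π(x) ≈ 11.29%; the approximation is known to undercount slightly (Li(x) is a better estimate).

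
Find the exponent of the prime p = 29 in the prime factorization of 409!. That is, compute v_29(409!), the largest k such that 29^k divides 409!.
v_29(409!) = 14

Legendre's formula: v_p(n!) = Σ_{k ≥ 1} ⌊n / p^k⌋. For p = 29, n = 409, the terms are:
  ⌊409/29^1⌋ = ⌊409/29⌋ = 14
(the next term ⌊409/29^2⌋ = 0, terminating the sum). Summing: v_29(409!) = 14 = 14.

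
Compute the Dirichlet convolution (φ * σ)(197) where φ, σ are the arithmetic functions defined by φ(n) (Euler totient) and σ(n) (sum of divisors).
(φ * σ)(197) = 394

Divisors of 197: [1, 197]. For each d | 197:
  d = 1: φ(1) · σ(197/1) = 1 · 198 = 198
  d = 197: φ(197) · σ(197/197) = 196 · 1 = 196
Summing: (φ * σ)(197) = 198 + 196 = 394.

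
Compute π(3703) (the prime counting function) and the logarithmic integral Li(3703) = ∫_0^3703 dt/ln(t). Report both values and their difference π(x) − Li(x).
π(3703) = 517;  Li(3703) ≈ 529.39;  π(x) − Li(x) ≈ -12.39.

Direct count of primes ≤ 3703 gives π(3703) = 517. Numerical evaluation of the logarithmic integral gives Li(3703) ≈ 529.39. The difference π(x) − Li(x) ≈ -12.39 is typically negative for small/moderate x (Li(x) overestimates), though Littlewood's theorem shows this sign changes infinitely often.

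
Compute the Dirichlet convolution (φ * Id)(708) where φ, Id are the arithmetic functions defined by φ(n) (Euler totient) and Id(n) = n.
(φ * Id)(708) = 4680

Divisors of 708: [1, 2, 3, 4, 6, 12, 59, 118, 177, 236, 354, 708]. For each d | 708:
  d = 1: φ(1) · Id(708/1) = 1 · 708 = 708
  d = 2: φ(2) · Id(708/2) = 1 · 354 = 354
  d = 3: φ(3) · Id(708/3) = 2 · 236 = 472
  d = 4: φ(4) · Id(708/4) = 2 · 177 = 354
  d = 6: φ(6) · Id(708/6) = 2 · 118 = 236
  d = 12: φ(12) · Id(708/12) = 4 · 59 = 236
  d = 59: φ(59) · Id(708/59) = 58 · 12 = 696
  d = 118: φ(118) · Id(708/118) = 58 · 6 = 348
  d = 177: φ(177) · Id(708/177) = 116 · 4 = 464
  d = 236: φ(236) · Id(708/236) = 116 · 3 = 348
  d = 354: φ(354) · Id(708/354) = 116 · 2 = 232
  d = 708: φ(708) · Id(708/708) = 232 · 1 = 232
Summing: (φ * Id)(708) = 708 + 354 + 472 + 354 + 236 + 236 + 696 + 348 + 464 + 348 + 232 + 232 = 4680.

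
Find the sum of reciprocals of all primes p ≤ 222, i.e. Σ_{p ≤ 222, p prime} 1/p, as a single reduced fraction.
Σ 1/p = 3215488142498485484492183158345029261034221047849345857469577412562094716564064084247/1645783550795210387735581011435590727981167322669649249414629852197255934130751870910

π(222) = 47, so the primes ≤ 222 are [2, 3, 5, 7, 11, 13, 17, 19, 23, 29, 31, 37, 41, 43, 47, 53, 59, 61, 67, 71, 73, 79, 83, 89, 97, 101, 103, 107, 109, 113, 127, 131, 137, 139, 149, 151, 157, 163, 167, 173, 179, 181, 191, 193, 197, 199, 211]. Summing 1/p over these primes: 3215488142498485484492183158345029261034221047849345857469577412562094716564064084247/1645783550795210387735581011435590727981167322669649249414629852197255934130751870910 ≈ 1.9538. Mertens estimate ln ln(222) + 0.2615 ≈ 1.9484.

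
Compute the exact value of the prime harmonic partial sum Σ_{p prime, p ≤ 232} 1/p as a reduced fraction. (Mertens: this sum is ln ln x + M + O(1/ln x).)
Σ 1/p = 37527519788898476695193360507423991967783840502510585362878348092116031948860199524739442233/19078266889580195013601891820992757757219839668357012055907516904309700014933909014729740190

π(232) = 50, so the primes ≤ 232 are [2, 3, 5, 7, 11, 13, 17, 19, 23, 29, 31, 37, 41, 43, 47, 53, 59, 61, 67, 71, 73, 79, 83, 89, 97, 101, 103, 107, 109, 113, 127, 131, 137, 139, 149, 151, 157, 163, 167, 173, 179, 181, 191, 193, 197, 199, 211, 223, 227, 229]. Summing 1/p over these primes: 37527519788898476695193360507423991967783840502510585362878348092116031948860199524739442233/19078266889580195013601891820992757757219839668357012055907516904309700014933909014729740190 ≈ 1.9670. Mertens estimate ln ln(232) + 0.2615 ≈ 1.9565.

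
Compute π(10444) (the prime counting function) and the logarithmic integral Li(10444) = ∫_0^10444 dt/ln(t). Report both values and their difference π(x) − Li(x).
π(10444) = 1277;  Li(10444) ≈ 1294.23;  π(x) − Li(x) ≈ -17.23.

Direct count of primes ≤ 10444 gives π(10444) = 1277. Numerical evaluation of the logarithmic integral gives Li(10444) ≈ 1294.23. The difference π(x) − Li(x) ≈ -17.23 is typically negative for small/moderate x (Li(x) overestimates), though Littlewood's theorem shows this sign changes infinitely often.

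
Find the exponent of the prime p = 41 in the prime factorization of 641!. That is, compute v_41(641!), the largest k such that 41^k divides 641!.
v_41(641!) = 15

Legendre's formula: v_p(n!) = Σ_{k ≥ 1} ⌊n / p^k⌋. For p = 41, n = 641, the terms are:
  ⌊641/41^1⌋ = ⌊641/41⌋ = 15
(the next term ⌊641/41^2⌋ = 0, terminating the sum). Summing: v_41(641!) = 15 = 15.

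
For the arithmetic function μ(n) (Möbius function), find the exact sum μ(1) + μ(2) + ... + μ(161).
Σ_{n ≤ 161} μ(n) = 1

Compute μ(n) for each 1 ≤ n ≤ 161: μ(1) = 1, μ(2) = -1, μ(3) = -1, μ(4) = 0, μ(5) = -1, μ(6) = 1, μ(7) = -1, μ(8) = 0, μ(9) = 0, μ(10) = 1, μ(11) = -1, μ(12) = 0, μ(13) = -1, μ(14) = 1, μ(15) = 1, μ(16) = 0, μ(17) = -1, μ(18) = 0, μ(19) = -1, μ(20) = 0, μ(21) = 1, μ(22) = 1, μ(23) = -1, μ(24) = 0, μ(25) = 0, μ(26) = 1, μ(27) = 0, μ(28) = 0, μ(29) = -1, μ(30) = -1, μ(31) = -1, μ(32) = 0, μ(33) = 1, μ(34) = 1, μ(35) = 1, μ(36) = 0, μ(37) = -1, μ(38) = 1, μ(39) = 1, μ(40) = 0, μ(41) = -1, μ(42) = -1, μ(43) = -1, μ(44) = 0, μ(45) = 0, μ(46) = 1, μ(47) = -1, μ(48) = 0, μ(49) = 0, μ(50) = 0, μ(51) = 1, μ(52) = 0, μ(53) = -1, μ(54) = 0, μ(55) = 1, μ(56) = 0, μ(57) = 1, μ(58) = 1, μ(59) = -1, μ(60) = 0, μ(61) = -1, μ(62) = 1, μ(63) = 0, μ(64) = 0, μ(65) = 1, μ(66) = -1, μ(67) = -1, μ(68) = 0, μ(69) = 1, μ(70) = -1, μ(71) = -1, μ(72) = 0, μ(73) = -1, μ(74) = 1, μ(75) = 0, μ(76) = 0, μ(77) = 1, μ(78) = -1, μ(79) = -1, μ(80) = 0, μ(81) = 0, μ(82) = 1, μ(83) = -1, μ(84) = 0, μ(85) = 1, μ(86) = 1, μ(87) = 1, μ(88) = 0, μ(89) = -1, μ(90) = 0, μ(91) = 1, μ(92) = 0, μ(93) = 1, μ(94) = 1, μ(95) = 1, μ(96) = 0, μ(97) = -1, μ(98) = 0, μ(99) = 0, μ(100) = 0, μ(101) = -1, μ(102) = -1, μ(103) = -1, μ(104) = 0, μ(105) = -1, μ(106) = 1, μ(107) = -1, μ(108) = 0, μ(109) = -1, μ(110) = -1, μ(111) = 1, μ(112) = 0, μ(113) = -1, μ(114) = -1, μ(115) = 1, μ(116) = 0, μ(117) = 0, μ(118) = 1, μ(119) = 1, μ(120) = 0, μ(121) = 0, μ(122) = 1, μ(123) = 1, μ(124) = 0, μ(125) = 0, μ(126) = 0, μ(127) = -1, μ(128) = 0, μ(129) = 1, μ(130) = -1, μ(131) = -1, μ(132) = 0, μ(133) = 1, μ(134) = 1, μ(135) = 0, μ(136) = 0, μ(137) = -1, μ(138) = -1, μ(139) = -1, μ(140) = 0, μ(141) = 1, μ(142) = 1, μ(143) = 1, μ(144) = 0, μ(145) = 1, μ(146) = 1, μ(147) = 0, μ(148) = 0, μ(149) = -1, μ(150) = 0, μ(151) = -1, μ(152) = 0, μ(153) = 0, μ(154) = -1, μ(155) = 1, μ(156) = 0, μ(157) = -1, μ(158) = 1, μ(159) = 1, μ(160) = 0, μ(161) = 1. Summing all 161 values: 1. (Mertens function M(x) = Σ_{n ≤ x} μ(n); on average M(x) should be small (PNT ⟺ M(x) = o(x)).)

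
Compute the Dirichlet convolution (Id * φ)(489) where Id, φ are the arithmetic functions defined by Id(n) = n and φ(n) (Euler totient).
(Id * φ)(489) = 1625

Divisors of 489: [1, 3, 163, 489]. For each d | 489:
  d = 1: Id(1) · φ(489/1) = 1 · 324 = 324
  d = 3: Id(3) · φ(489/3) = 3 · 162 = 486
  d = 163: Id(163) · φ(489/163) = 163 · 2 = 326
  d = 489: Id(489) · φ(489/489) = 489 · 1 = 489
Summing: (Id * φ)(489) = 324 + 486 + 326 + 489 = 1625.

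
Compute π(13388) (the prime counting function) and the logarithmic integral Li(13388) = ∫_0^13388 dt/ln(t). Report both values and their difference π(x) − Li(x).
π(13388) = 1587;  Li(13388) ≈ 1608.00;  π(x) − Li(x) ≈ -21.00.

Direct count of primes ≤ 13388 gives π(13388) = 1587. Numerical evaluation of the logarithmic integral gives Li(13388) ≈ 1608.00. The difference π(x) − Li(x) ≈ -21.00 is typically negative for small/moderate x (Li(x) overestimates), though Littlewood's theorem shows this sign changes infinitely often.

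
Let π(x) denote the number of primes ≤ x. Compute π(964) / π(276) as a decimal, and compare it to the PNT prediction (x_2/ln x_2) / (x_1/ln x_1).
π(964)/π(276) = 162/58 ≈ 2.7931;  PNT prediction ≈ 2.8570.

π(276) = 58 and π(964) = 162, so π(964)/π(276) ≈ 2.7931. The PNT-predicted ratio is (964/ln(964)) / (276/ln(276)) ≈ 2.8570. The two agree to within a few percent, as expected.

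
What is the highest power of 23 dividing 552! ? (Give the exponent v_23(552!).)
v_23(552!) = 25

Legendre's formula: v_p(n!) = Σ_{k ≥ 1} ⌊n / p^k⌋. For p = 23, n = 552, the terms are:
  ⌊552/23^1⌋ = ⌊552/23⌋ = 24
  ⌊552/23^2⌋ = ⌊552/529⌋ = 1
(the next term ⌊552/23^3⌋ = 0, terminating the sum). Summing: v_23(552!) = 24 + 1 = 25.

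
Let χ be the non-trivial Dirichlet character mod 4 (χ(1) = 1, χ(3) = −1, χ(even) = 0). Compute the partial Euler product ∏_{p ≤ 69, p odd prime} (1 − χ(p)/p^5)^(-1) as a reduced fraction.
∏ = 37979204647637350516760877329690181347337250286656304892593349955377546774080367593893487696930042429/38125690090169221251718118687086971940856605396725095947148046662410194981822835725803035469807616000

The odd primes p ≤ 69 are [3, 5, 7, 11, 13, 17, 19, 23, 29, 31, 37, 41, 43, 47, 53, 59, 61, 67]. For each, χ(p) = 1 if p ≡ 1 mod 4, χ(p) = −1 if p ≡ 3 mod 4. Taking (1 − χ(p)/p^5)^(-1) = p^5/(p^5 − χ(p)): (1 − (-1)/3^5)^(-1) · (1 − (1)/5^5)^(-1) · (1 − (-1)/7^5)^(-1) · (1 − (-1)/11^5)^(-1) · (1 − (1)/13^5)^(-1) · (1 − (1)/17^5)^(-1) · (1 − (-1)/19^5)^(-1) · (1 − (-1)/23^5)^(-1) · (1 − (1)/29^5)^(-1) · (1 − (-1)/31^5)^(-1) · (1 − (1)/37^5)^(-1) · (1 − (1)/41^5)^(-1) · (1 − (-1)/43^5)^(-1) · (1 − (-1)/47^5)^(-1) · (1 − (1)/53^5)^(-1) · (1 − (-1)/59^5)^(-1) · (1 − (1)/61^5)^(-1) · (1 − (-1)/67^5)^(-1) = 37979204647637350516760877329690181347337250286656304892593349955377546774080367593893487696930042429/38125690090169221251718118687086971940856605396725095947148046662410194981822835725803035469807616000.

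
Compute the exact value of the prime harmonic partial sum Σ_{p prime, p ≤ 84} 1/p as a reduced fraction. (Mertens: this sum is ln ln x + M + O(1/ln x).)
Σ 1/p = 475714535349241099037539188841003/267064515689275851355624017992790

π(84) = 23, so the primes ≤ 84 are [2, 3, 5, 7, 11, 13, 17, 19, 23, 29, 31, 37, 41, 43, 47, 53, 59, 61, 67, 71, 73, 79, 83]. Summing 1/p over these primes: 475714535349241099037539188841003/267064515689275851355624017992790 ≈ 1.7813. Mertens estimate ln ln(84) + 0.2615 ≈ 1.7501.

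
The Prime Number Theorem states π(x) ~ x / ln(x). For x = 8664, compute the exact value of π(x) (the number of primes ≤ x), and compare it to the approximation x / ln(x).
π(8664) = 1078;  x/ln(x) ≈ 955.56;  relative error ≈ 11.36%.

Directly count primes up to 8664: π(8664) = 1078. The PNT approximation gives 8664/ln(8664) ≈ 8664/9.06693 ≈ 955.56. Relative error (π(x) − x/ln(x)) / π(x) ≈ 11.36%; the approximation is known to undercount slightly (Li(x) is a better estimate).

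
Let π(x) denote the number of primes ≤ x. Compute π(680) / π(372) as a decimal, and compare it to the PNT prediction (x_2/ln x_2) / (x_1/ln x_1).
π(680)/π(372) = 123/73 ≈ 1.6849;  PNT prediction ≈ 1.6589.

π(372) = 73 and π(680) = 123, so π(680)/π(372) ≈ 1.6849. The PNT-predicted ratio is (680/ln(680)) / (372/ln(372)) ≈ 1.6589. The two agree to within a few percent, as expected.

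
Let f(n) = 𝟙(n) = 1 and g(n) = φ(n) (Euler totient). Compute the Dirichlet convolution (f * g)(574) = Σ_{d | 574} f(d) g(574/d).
(𝟙 * φ)(574) = 574

Divisors of 574: [1, 2, 7, 14, 41, 82, 287, 574]. For each d | 574:
  d = 1: 𝟙(1) · φ(574/1) = 1 · 240 = 240
  d = 2: 𝟙(2) · φ(574/2) = 1 · 240 = 240
  d = 7: 𝟙(7) · φ(574/7) = 1 · 40 = 40
  d = 14: 𝟙(14) · φ(574/14) = 1 · 40 = 40
  d = 41: 𝟙(41) · φ(574/41) = 1 · 6 = 6
  d = 82: 𝟙(82) · φ(574/82) = 1 · 6 = 6
  d = 287: 𝟙(287) · φ(574/287) = 1 · 1 = 1
  d = 574: 𝟙(574) · φ(574/574) = 1 · 1 = 1
Summing: (𝟙 * φ)(574) = 240 + 240 + 40 + 40 + 6 + 6 + 1 + 1 = 574.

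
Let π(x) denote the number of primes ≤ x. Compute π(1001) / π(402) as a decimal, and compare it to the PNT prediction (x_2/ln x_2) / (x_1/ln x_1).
π(1001)/π(402) = 168/79 ≈ 2.1266;  PNT prediction ≈ 2.1612.

π(402) = 79 and π(1001) = 168, so π(1001)/π(402) ≈ 2.1266. The PNT-predicted ratio is (1001/ln(1001)) / (402/ln(402)) ≈ 2.1612. The two agree to within a few percent, as expected.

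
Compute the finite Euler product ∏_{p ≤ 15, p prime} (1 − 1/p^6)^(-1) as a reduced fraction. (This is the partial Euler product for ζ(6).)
∏ = 14388679339409375/14143390691632128

The primes p ≤ 15 are [2, 3, 5, 7, 11, 13]. For each prime, (1 − 1/p^6)^(-1) = p^6 / (p^6 − 1). The product is (1 − 1/2^6)^(-1), (1 − 1/3^6)^(-1), (1 − 1/5^6)^(-1), (1 − 1/7^6)^(-1), (1 − 1/11^6)^(-1), (1 − 1/13^6)^(-1) = ∏ p^6 / (p^6 − 1) = 14388679339409375/14143390691632128.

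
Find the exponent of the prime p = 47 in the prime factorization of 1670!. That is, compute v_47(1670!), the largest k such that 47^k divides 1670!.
v_47(1670!) = 35

Legendre's formula: v_p(n!) = Σ_{k ≥ 1} ⌊n / p^k⌋. For p = 47, n = 1670, the terms are:
  ⌊1670/47^1⌋ = ⌊1670/47⌋ = 35
(the next term ⌊1670/47^2⌋ = 0, terminating the sum). Summing: v_47(1670!) = 35 = 35.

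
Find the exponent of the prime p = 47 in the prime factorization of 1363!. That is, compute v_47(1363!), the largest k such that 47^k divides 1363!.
v_47(1363!) = 29

Legendre's formula: v_p(n!) = Σ_{k ≥ 1} ⌊n / p^k⌋. For p = 47, n = 1363, the terms are:
  ⌊1363/47^1⌋ = ⌊1363/47⌋ = 29
(the next term ⌊1363/47^2⌋ = 0, terminating the sum). Summing: v_47(1363!) = 29 = 29.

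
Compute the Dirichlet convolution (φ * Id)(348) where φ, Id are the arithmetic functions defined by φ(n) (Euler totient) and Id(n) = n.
(φ * Id)(348) = 2280

Divisors of 348: [1, 2, 3, 4, 6, 12, 29, 58, 87, 116, 174, 348]. For each d | 348:
  d = 1: φ(1) · Id(348/1) = 1 · 348 = 348
  d = 2: φ(2) · Id(348/2) = 1 · 174 = 174
  d = 3: φ(3) · Id(348/3) = 2 · 116 = 232
  d = 4: φ(4) · Id(348/4) = 2 · 87 = 174
  d = 6: φ(6) · Id(348/6) = 2 · 58 = 116
  d = 12: φ(12) · Id(348/12) = 4 · 29 = 116
  d = 29: φ(29) · Id(348/29) = 28 · 12 = 336
  d = 58: φ(58) · Id(348/58) = 28 · 6 = 168
  d = 87: φ(87) · Id(348/87) = 56 · 4 = 224
  d = 116: φ(116) · Id(348/116) = 56 · 3 = 168
  d = 174: φ(174) · Id(348/174) = 56 · 2 = 112
  d = 348: φ(348) · Id(348/348) = 112 · 1 = 112
Summing: (φ * Id)(348) = 348 + 174 + 232 + 174 + 116 + 116 + 336 + 168 + 224 + 168 + 112 + 112 = 2280.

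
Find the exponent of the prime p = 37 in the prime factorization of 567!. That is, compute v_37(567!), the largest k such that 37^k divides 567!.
v_37(567!) = 15

Legendre's formula: v_p(n!) = Σ_{k ≥ 1} ⌊n / p^k⌋. For p = 37, n = 567, the terms are:
  ⌊567/37^1⌋ = ⌊567/37⌋ = 15
(the next term ⌊567/37^2⌋ = 0, terminating the sum). Summing: v_37(567!) = 15 = 15.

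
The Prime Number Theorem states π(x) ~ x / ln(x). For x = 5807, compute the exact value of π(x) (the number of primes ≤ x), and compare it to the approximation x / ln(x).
π(5807) = 762;  x/ln(x) ≈ 670.03;  relative error ≈ 12.07%.

Directly count primes up to 5807: π(5807) = 762. The PNT approximation gives 5807/ln(5807) ≈ 5807/8.66682 ≈ 670.03. Relative error (π(x) − x/ln(x)) / π(x) ≈ 12.07%; the approximation is known to undercount slightly (Li(x) is a better estimate).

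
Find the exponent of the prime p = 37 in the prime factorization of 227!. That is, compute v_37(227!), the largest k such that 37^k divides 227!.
v_37(227!) = 6

Legendre's formula: v_p(n!) = Σ_{k ≥ 1} ⌊n / p^k⌋. For p = 37, n = 227, the terms are:
  ⌊227/37^1⌋ = ⌊227/37⌋ = 6
(the next term ⌊227/37^2⌋ = 0, terminating the sum). Summing: v_37(227!) = 6 = 6.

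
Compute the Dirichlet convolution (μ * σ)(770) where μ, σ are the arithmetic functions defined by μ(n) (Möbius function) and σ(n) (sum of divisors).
(μ * σ)(770) = 770

Divisors of 770: [1, 2, 5, 7, 10, 11, 14, 22, 35, 55, 70, 77, 110, 154, 385, 770]. For each d | 770:
  d = 1: μ(1) · σ(770/1) = 1 · 1728 = 1728
  d = 2: μ(2) · σ(770/2) = -1 · 576 = -576
  d = 5: μ(5) · σ(770/5) = -1 · 288 = -288
  d = 7: μ(7) · σ(770/7) = -1 · 216 = -216
  d = 10: μ(10) · σ(770/10) = 1 · 96 = 96
  d = 11: μ(11) · σ(770/11) = -1 · 144 = -144
  d = 14: μ(14) · σ(770/14) = 1 · 72 = 72
  d = 22: μ(22) · σ(770/22) = 1 · 48 = 48
  d = 35: μ(35) · σ(770/35) = 1 · 36 = 36
  d = 55: μ(55) · σ(770/55) = 1 · 24 = 24
  d = 70: μ(70) · σ(770/70) = -1 · 12 = -12
  d = 77: μ(77) · σ(770/77) = 1 · 18 = 18
  d = 110: μ(110) · σ(770/110) = -1 · 8 = -8
  d = 154: μ(154) · σ(770/154) = -1 · 6 = -6
  d = 385: μ(385) · σ(770/385) = -1 · 3 = -3
  d = 770: μ(770) · σ(770/770) = 1 · 1 = 1
Summing: (μ * σ)(770) = 1728 + -576 + -288 + -216 + 96 + -144 + 72 + 48 + 36 + 24 + -12 + 18 + -8 + -6 + -3 + 1 = 770.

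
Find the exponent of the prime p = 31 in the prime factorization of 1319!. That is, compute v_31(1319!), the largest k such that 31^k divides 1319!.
v_31(1319!) = 43

Legendre's formula: v_p(n!) = Σ_{k ≥ 1} ⌊n / p^k⌋. For p = 31, n = 1319, the terms are:
  ⌊1319/31^1⌋ = ⌊1319/31⌋ = 42
  ⌊1319/31^2⌋ = ⌊1319/961⌋ = 1
(the next term ⌊1319/31^3⌋ = 0, terminating the sum). Summing: v_31(1319!) = 42 + 1 = 43.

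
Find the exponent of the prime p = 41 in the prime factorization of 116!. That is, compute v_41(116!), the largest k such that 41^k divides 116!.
v_41(116!) = 2

Legendre's formula: v_p(n!) = Σ_{k ≥ 1} ⌊n / p^k⌋. For p = 41, n = 116, the terms are:
  ⌊116/41^1⌋ = ⌊116/41⌋ = 2
(the next term ⌊116/41^2⌋ = 0, terminating the sum). Summing: v_41(116!) = 2 = 2.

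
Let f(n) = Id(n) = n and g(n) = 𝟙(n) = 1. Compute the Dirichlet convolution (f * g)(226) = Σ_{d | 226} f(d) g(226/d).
(Id * 𝟙)(226) = 342

Divisors of 226: [1, 2, 113, 226]. For each d | 226:
  d = 1: Id(1) · 𝟙(226/1) = 1 · 1 = 1
  d = 2: Id(2) · 𝟙(226/2) = 2 · 1 = 2
  d = 113: Id(113) · 𝟙(226/113) = 113 · 1 = 113
  d = 226: Id(226) · 𝟙(226/226) = 226 · 1 = 226
Summing: (Id * 𝟙)(226) = 1 + 2 + 113 + 226 = 342.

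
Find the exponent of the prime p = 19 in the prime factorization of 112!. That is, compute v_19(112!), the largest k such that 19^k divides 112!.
v_19(112!) = 5

Legendre's formula: v_p(n!) = Σ_{k ≥ 1} ⌊n / p^k⌋. For p = 19, n = 112, the terms are:
  ⌊112/19^1⌋ = ⌊112/19⌋ = 5
(the next term ⌊112/19^2⌋ = 0, terminating the sum). Summing: v_19(112!) = 5 = 5.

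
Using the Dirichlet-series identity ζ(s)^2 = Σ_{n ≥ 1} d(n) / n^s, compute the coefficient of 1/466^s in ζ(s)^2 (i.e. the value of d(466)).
d(466) = 4

ζ(s)^2 = (Σ 1/m^s)(Σ 1/k^s). The coefficient of 1/n^s in the product is the number of ordered pairs (m, k) with mk = n, which equals d(n). For n = 466, divisors are [1, 2, 233, 466], so d(466) = 4.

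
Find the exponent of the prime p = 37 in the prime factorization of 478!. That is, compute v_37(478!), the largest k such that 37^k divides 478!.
v_37(478!) = 12

Legendre's formula: v_p(n!) = Σ_{k ≥ 1} ⌊n / p^k⌋. For p = 37, n = 478, the terms are:
  ⌊478/37^1⌋ = ⌊478/37⌋ = 12
(the next term ⌊478/37^2⌋ = 0, terminating the sum). Summing: v_37(478!) = 12 = 12.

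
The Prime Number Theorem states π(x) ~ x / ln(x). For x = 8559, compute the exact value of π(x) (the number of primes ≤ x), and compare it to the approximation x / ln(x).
π(8559) = 1066;  x/ln(x) ≈ 945.25;  relative error ≈ 11.33%.

Directly count primes up to 8559: π(8559) = 1066. The PNT approximation gives 8559/ln(8559) ≈ 8559/9.05474 ≈ 945.25. Relative error (π(x) − x/ln(x)) / π(x) ≈ 11.33%; the approximation is known to undercount slightly (Li(x) is a better estimate).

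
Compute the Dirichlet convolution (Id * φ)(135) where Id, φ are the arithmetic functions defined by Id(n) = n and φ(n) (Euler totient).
(Id * φ)(135) = 729

Divisors of 135: [1, 3, 5, 9, 15, 27, 45, 135]. For each d | 135:
  d = 1: Id(1) · φ(135/1) = 1 · 72 = 72
  d = 3: Id(3) · φ(135/3) = 3 · 24 = 72
  d = 5: Id(5) · φ(135/5) = 5 · 18 = 90
  d = 9: Id(9) · φ(135/9) = 9 · 8 = 72
  d = 15: Id(15) · φ(135/15) = 15 · 6 = 90
  d = 27: Id(27) · φ(135/27) = 27 · 4 = 108
  d = 45: Id(45) · φ(135/45) = 45 · 2 = 90
  d = 135: Id(135) · φ(135/135) = 135 · 1 = 135
Summing: (Id * φ)(135) = 72 + 72 + 90 + 72 + 90 + 108 + 90 + 135 = 729.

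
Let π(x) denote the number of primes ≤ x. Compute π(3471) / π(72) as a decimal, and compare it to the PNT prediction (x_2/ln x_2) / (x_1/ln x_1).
π(3471)/π(72) = 487/20 ≈ 24.3500;  PNT prediction ≈ 25.2902.

π(72) = 20 and π(3471) = 487, so π(3471)/π(72) ≈ 24.3500. The PNT-predicted ratio is (3471/ln(3471)) / (72/ln(72)) ≈ 25.2902. The two agree to within a few percent, as expected.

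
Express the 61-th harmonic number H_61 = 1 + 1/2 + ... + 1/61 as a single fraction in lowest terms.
H_61 = 925372872575832277072279171/197044480683803711251893600

Direct summation: H_61 = 1 + 1/2 + ... + 1/61. The least common denominator is lcm(1, ..., 61) = 591133442051411133755680800; over this denominator the numerator is 591133442051411133755680800 + 295566721025705566877840400 + 197044480683803711251893600 + 147783360512852783438920200 + 118226688410282226751136160 + 98522240341901855625946800 + 84447634578773019107954400 + 73891680256426391719460100 + 65681493561267903750631200 + 59113344205141113375568080 + 53739403822855557614152800 + 49261120170950927812973400 + 45471803234723933365821600 + 42223817289386509553977200 + 39408896136760742250378720 + 36945840128213195859730050 + 34772555414788890220922400 + 32840746780633951875315600 + 31112286423758480723983200 + 29556672102570556687784040 + 28149211526257673035984800 + 26869701911427778807076400 + 25701454002235266685029600 + 24630560085475463906486700 + 23645337682056445350227232 + 22735901617361966682910800 + 21893831187089301250210400 + 21111908644693254776988600 + 20383911794876245991575200 + 19704448068380371125189360 + 19068820711335843024376800 + 18472920064106597929865025 + 17913134607618519204717600 + 17386277707394445110461200 + 16889526915754603821590880 + 16420373390316975937657800 + 15976579514903003615018400 + 15556143211879240361991600 + 15157267744907977788607200 + 14778336051285278343892020 + 14417888830522222774528800 + 14074605763128836517992400 + 13747289350032817064085600 + 13434850955713889403538200 + 13136298712253580750126240 + 12850727001117633342514800 + 12577307277689598590546400 + 12315280042737731953243350 + 12063947796967574158279200 + 11822668841028222675113616 + 11590851804929630073640800 + 11367950808680983341455400 + 11153461170781342146333600 + 10946915593544650625105200 + 10747880764571111522830560 + 10555954322346627388494300 + 10370762141252826907994400 + 10191955897438122995787600 + 10019210882227307351791200 + 9852224034190185562594680 + 9690712164777231700912800 = 2776118617727496831216837513, so H_61 = 2776118617727496831216837513/591133442051411133755680800; reducing by gcd(2776118617727496831216837513, 591133442051411133755680800) = 3 gives 925372872575832277072279171/197044480683803711251893600 ≈ 4.69626. (The PNT-adjacent estimate ln(61) + γ ≈ 4.68809 matches within O(1/n).)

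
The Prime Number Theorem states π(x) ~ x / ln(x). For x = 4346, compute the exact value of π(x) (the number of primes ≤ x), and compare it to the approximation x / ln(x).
π(4346) = 593;  x/ln(x) ≈ 518.80;  relative error ≈ 12.51%.

Directly count primes up to 4346: π(4346) = 593. The PNT approximation gives 4346/ln(4346) ≈ 4346/8.37701 ≈ 518.80. Relative error (π(x) − x/ln(x)) / π(x) ≈ 12.51%; the approximation is known to undercount slightly (Li(x) is a better estimate).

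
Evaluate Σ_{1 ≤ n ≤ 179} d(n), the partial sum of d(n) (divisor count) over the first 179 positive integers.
Σ_{n ≤ 179} d(n) = 953

Compute d(n) for each 1 ≤ n ≤ 179: d(1) = 1, d(2) = 2, d(3) = 2, d(4) = 3, d(5) = 2, d(6) = 4, d(7) = 2, d(8) = 4, d(9) = 3, d(10) = 4, d(11) = 2, d(12) = 6, d(13) = 2, d(14) = 4, d(15) = 4, d(16) = 5, d(17) = 2, d(18) = 6, d(19) = 2, d(20) = 6, d(21) = 4, d(22) = 4, d(23) = 2, d(24) = 8, d(25) = 3, d(26) = 4, d(27) = 4, d(28) = 6, d(29) = 2, d(30) = 8, d(31) = 2, d(32) = 6, d(33) = 4, d(34) = 4, d(35) = 4, d(36) = 9, d(37) = 2, d(38) = 4, d(39) = 4, d(40) = 8, d(41) = 2, d(42) = 8, d(43) = 2, d(44) = 6, d(45) = 6, d(46) = 4, d(47) = 2, d(48) = 10, d(49) = 3, d(50) = 6, d(51) = 4, d(52) = 6, d(53) = 2, d(54) = 8, d(55) = 4, d(56) = 8, d(57) = 4, d(58) = 4, d(59) = 2, d(60) = 12, d(61) = 2, d(62) = 4, d(63) = 6, d(64) = 7, d(65) = 4, d(66) = 8, d(67) = 2, d(68) = 6, d(69) = 4, d(70) = 8, d(71) = 2, d(72) = 12, d(73) = 2, d(74) = 4, d(75) = 6, d(76) = 6, d(77) = 4, d(78) = 8, d(79) = 2, d(80) = 10, d(81) = 5, d(82) = 4, d(83) = 2, d(84) = 12, d(85) = 4, d(86) = 4, d(87) = 4, d(88) = 8, d(89) = 2, d(90) = 12, d(91) = 4, d(92) = 6, d(93) = 4, d(94) = 4, d(95) = 4, d(96) = 12, d(97) = 2, d(98) = 6, d(99) = 6, d(100) = 9, d(101) = 2, d(102) = 8, d(103) = 2, d(104) = 8, d(105) = 8, d(106) = 4, d(107) = 2, d(108) = 12, d(109) = 2, d(110) = 8, d(111) = 4, d(112) = 10, d(113) = 2, d(114) = 8, d(115) = 4, d(116) = 6, d(117) = 6, d(118) = 4, d(119) = 4, d(120) = 16, d(121) = 3, d(122) = 4, d(123) = 4, d(124) = 6, d(125) = 4, d(126) = 12, d(127) = 2, d(128) = 8, d(129) = 4, d(130) = 8, d(131) = 2, d(132) = 12, d(133) = 4, d(134) = 4, d(135) = 8, d(136) = 8, d(137) = 2, d(138) = 8, d(139) = 2, d(140) = 12, d(141) = 4, d(142) = 4, d(143) = 4, d(144) = 15, d(145) = 4, d(146) = 4, d(147) = 6, d(148) = 6, d(149) = 2, d(150) = 12, d(151) = 2, d(152) = 8, d(153) = 6, d(154) = 8, d(155) = 4, d(156) = 12, d(157) = 2, d(158) = 4, d(159) = 4, d(160) = 12, d(161) = 4, d(162) = 10, d(163) = 2, d(164) = 6, d(165) = 8, d(166) = 4, d(167) = 2, d(168) = 16, d(169) = 3, d(170) = 8, d(171) = 6, d(172) = 6, d(173) = 2, d(174) = 8, d(175) = 6, d(176) = 10, d(177) = 4, d(178) = 4, d(179) = 2. Summing all 179 values: 953. (Dirichlet's divisor formula: Σ_{n ≤ x} d(n) = x ln(x) + (2γ − 1) x + O(√x). For x = 179, the asymptotic estimate is ≈ 956.19.)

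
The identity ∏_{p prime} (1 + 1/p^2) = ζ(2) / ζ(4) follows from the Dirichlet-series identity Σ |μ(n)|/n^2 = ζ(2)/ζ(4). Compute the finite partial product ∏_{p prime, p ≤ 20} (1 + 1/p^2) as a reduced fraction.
∏ = 6403780000/4257193941

The primes p ≤ 20 are [2, 3, 5, 7, 11, 13, 17, 19]. For each, (1 + 1/p^2) = (p^2 + 1)/p^2. Multiplying these fractions over p ∈ [2, 3, 5, 7, 11, 13, 17, 19] gives 6403780000/4257193941. (In the limit P → ∞ this tends to ζ(2)/ζ(4).)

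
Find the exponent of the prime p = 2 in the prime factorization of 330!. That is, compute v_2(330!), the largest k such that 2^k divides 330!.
v_2(330!) = 326

Legendre's formula: v_p(n!) = Σ_{k ≥ 1} ⌊n / p^k⌋. For p = 2, n = 330, the terms are:
  ⌊330/2^1⌋ = ⌊330/2⌋ = 165
  ⌊330/2^2⌋ = ⌊330/4⌋ = 82
  ⌊330/2^3⌋ = ⌊330/8⌋ = 41
  ⌊330/2^4⌋ = ⌊330/16⌋ = 20
  ⌊330/2^5⌋ = ⌊330/32⌋ = 10
  ⌊330/2^6⌋ = ⌊330/64⌋ = 5
  ⌊330/2^7⌋ = ⌊330/128⌋ = 2
  ⌊330/2^8⌋ = ⌊330/256⌋ = 1
(the next term ⌊330/2^9⌋ = 0, terminating the sum). Summing: v_2(330!) = 165 + 82 + 41 + 20 + 10 + 5 + 2 + 1 = 326.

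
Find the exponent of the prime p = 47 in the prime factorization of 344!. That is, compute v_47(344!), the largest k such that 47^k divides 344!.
v_47(344!) = 7

Legendre's formula: v_p(n!) = Σ_{k ≥ 1} ⌊n / p^k⌋. For p = 47, n = 344, the terms are:
  ⌊344/47^1⌋ = ⌊344/47⌋ = 7
(the next term ⌊344/47^2⌋ = 0, terminating the sum). Summing: v_47(344!) = 7 = 7.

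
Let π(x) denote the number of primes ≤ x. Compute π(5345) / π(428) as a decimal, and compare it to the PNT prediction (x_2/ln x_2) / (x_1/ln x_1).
π(5345)/π(428) = 706/82 ≈ 8.6098;  PNT prediction ≈ 8.8151.

π(428) = 82 and π(5345) = 706, so π(5345)/π(428) ≈ 8.6098. The PNT-predicted ratio is (5345/ln(5345)) / (428/ln(428)) ≈ 8.8151. The two agree to within a few percent, as expected.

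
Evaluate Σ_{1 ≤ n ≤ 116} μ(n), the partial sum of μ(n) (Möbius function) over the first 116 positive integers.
Σ_{n ≤ 116} μ(n) = -5

Compute μ(n) for each 1 ≤ n ≤ 116: μ(1) = 1, μ(2) = -1, μ(3) = -1, μ(4) = 0, μ(5) = -1, μ(6) = 1, μ(7) = -1, μ(8) = 0, μ(9) = 0, μ(10) = 1, μ(11) = -1, μ(12) = 0, μ(13) = -1, μ(14) = 1, μ(15) = 1, μ(16) = 0, μ(17) = -1, μ(18) = 0, μ(19) = -1, μ(20) = 0, μ(21) = 1, μ(22) = 1, μ(23) = -1, μ(24) = 0, μ(25) = 0, μ(26) = 1, μ(27) = 0, μ(28) = 0, μ(29) = -1, μ(30) = -1, μ(31) = -1, μ(32) = 0, μ(33) = 1, μ(34) = 1, μ(35) = 1, μ(36) = 0, μ(37) = -1, μ(38) = 1, μ(39) = 1, μ(40) = 0, μ(41) = -1, μ(42) = -1, μ(43) = -1, μ(44) = 0, μ(45) = 0, μ(46) = 1, μ(47) = -1, μ(48) = 0, μ(49) = 0, μ(50) = 0, μ(51) = 1, μ(52) = 0, μ(53) = -1, μ(54) = 0, μ(55) = 1, μ(56) = 0, μ(57) = 1, μ(58) = 1, μ(59) = -1, μ(60) = 0, μ(61) = -1, μ(62) = 1, μ(63) = 0, μ(64) = 0, μ(65) = 1, μ(66) = -1, μ(67) = -1, μ(68) = 0, μ(69) = 1, μ(70) = -1, μ(71) = -1, μ(72) = 0, μ(73) = -1, μ(74) = 1, μ(75) = 0, μ(76) = 0, μ(77) = 1, μ(78) = -1, μ(79) = -1, μ(80) = 0, μ(81) = 0, μ(82) = 1, μ(83) = -1, μ(84) = 0, μ(85) = 1, μ(86) = 1, μ(87) = 1, μ(88) = 0, μ(89) = -1, μ(90) = 0, μ(91) = 1, μ(92) = 0, μ(93) = 1, μ(94) = 1, μ(95) = 1, μ(96) = 0, μ(97) = -1, μ(98) = 0, μ(99) = 0, μ(100) = 0, μ(101) = -1, μ(102) = -1, μ(103) = -1, μ(104) = 0, μ(105) = -1, μ(106) = 1, μ(107) = -1, μ(108) = 0, μ(109) = -1, μ(110) = -1, μ(111) = 1, μ(112) = 0, μ(113) = -1, μ(114) = -1, μ(115) = 1, μ(116) = 0. Summing all 116 values: -5. (Mertens function M(x) = Σ_{n ≤ x} μ(n); on average M(x) should be small (PNT ⟺ M(x) = o(x)).)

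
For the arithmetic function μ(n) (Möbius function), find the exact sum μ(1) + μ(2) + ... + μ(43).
Σ_{n ≤ 43} μ(n) = -3

Compute μ(n) for each 1 ≤ n ≤ 43: μ(1) = 1, μ(2) = -1, μ(3) = -1, μ(4) = 0, μ(5) = -1, μ(6) = 1, μ(7) = -1, μ(8) = 0, μ(9) = 0, μ(10) = 1, μ(11) = -1, μ(12) = 0, μ(13) = -1, μ(14) = 1, μ(15) = 1, μ(16) = 0, μ(17) = -1, μ(18) = 0, μ(19) = -1, μ(20) = 0, μ(21) = 1, μ(22) = 1, μ(23) = -1, μ(24) = 0, μ(25) = 0, μ(26) = 1, μ(27) = 0, μ(28) = 0, μ(29) = -1, μ(30) = -1, μ(31) = -1, μ(32) = 0, μ(33) = 1, μ(34) = 1, μ(35) = 1, μ(36) = 0, μ(37) = -1, μ(38) = 1, μ(39) = 1, μ(40) = 0, μ(41) = -1, μ(42) = -1, μ(43) = -1. Summing all 43 values: -3. (Mertens function M(x) = Σ_{n ≤ x} μ(n); on average M(x) should be small (PNT ⟺ M(x) = o(x)).)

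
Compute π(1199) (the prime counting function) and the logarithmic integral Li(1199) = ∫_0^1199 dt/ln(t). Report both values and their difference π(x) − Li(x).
π(1199) = 196;  Li(1199) ≈ 206.03;  π(x) − Li(x) ≈ -10.03.

Direct count of primes ≤ 1199 gives π(1199) = 196. Numerical evaluation of the logarithmic integral gives Li(1199) ≈ 206.03. The difference π(x) − Li(x) ≈ -10.03 is typically negative for small/moderate x (Li(x) overestimates), though Littlewood's theorem shows this sign changes infinitely often.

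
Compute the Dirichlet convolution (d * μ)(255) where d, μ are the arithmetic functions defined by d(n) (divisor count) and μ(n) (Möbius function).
(d * μ)(255) = 1

Divisors of 255: [1, 3, 5, 15, 17, 51, 85, 255]. For each d | 255:
  d = 1: d(1) · μ(255/1) = 1 · -1 = -1
  d = 3: d(3) · μ(255/3) = 2 · 1 = 2
  d = 5: d(5) · μ(255/5) = 2 · 1 = 2
  d = 15: d(15) · μ(255/15) = 4 · -1 = -4
  d = 17: d(17) · μ(255/17) = 2 · 1 = 2
  d = 51: d(51) · μ(255/51) = 4 · -1 = -4
  d = 85: d(85) · μ(255/85) = 4 · -1 = -4
  d = 255: d(255) · μ(255/255) = 8 · 1 = 8
Summing: (d * μ)(255) = -1 + 2 + 2 + -4 + 2 + -4 + -4 + 8 = 1.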